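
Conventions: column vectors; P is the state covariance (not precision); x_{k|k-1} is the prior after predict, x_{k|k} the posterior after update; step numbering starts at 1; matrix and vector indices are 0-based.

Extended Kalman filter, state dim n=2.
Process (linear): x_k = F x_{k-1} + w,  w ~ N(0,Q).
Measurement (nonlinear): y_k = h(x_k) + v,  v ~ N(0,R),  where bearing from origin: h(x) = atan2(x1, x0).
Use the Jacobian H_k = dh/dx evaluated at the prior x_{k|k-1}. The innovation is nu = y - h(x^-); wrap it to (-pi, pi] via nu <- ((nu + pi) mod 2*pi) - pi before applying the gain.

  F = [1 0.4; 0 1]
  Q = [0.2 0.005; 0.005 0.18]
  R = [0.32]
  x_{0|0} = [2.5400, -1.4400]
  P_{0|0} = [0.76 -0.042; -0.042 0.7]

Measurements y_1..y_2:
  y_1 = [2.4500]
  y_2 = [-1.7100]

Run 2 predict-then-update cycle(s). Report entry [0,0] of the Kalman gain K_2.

step 1: x^-=[1.9640, -1.4400]  P^-=[1.0384 0.2430; 0.2430 0.8800]  H_jac=[0.2428 0.3311]  S=[0.5168]  K=[0.6436; 0.6781]  nu=[3.0827]  x^+=[3.9479, 0.6502]  P^+=[0.8244 0.0175; 0.0175 0.6424]
step 2: x^-=[4.2080, 0.6502]  P^-=[1.1411 0.2794; 0.2794 0.8224]  H_jac=[-0.0359 0.2321]  S=[0.3611]  K=[0.0663; 0.5008]  nu=[-1.8633]  x^+=[4.0845, -0.2830]  P^+=[1.1395 0.2675; 0.2675 0.7318]

K[0,0] = 0.0663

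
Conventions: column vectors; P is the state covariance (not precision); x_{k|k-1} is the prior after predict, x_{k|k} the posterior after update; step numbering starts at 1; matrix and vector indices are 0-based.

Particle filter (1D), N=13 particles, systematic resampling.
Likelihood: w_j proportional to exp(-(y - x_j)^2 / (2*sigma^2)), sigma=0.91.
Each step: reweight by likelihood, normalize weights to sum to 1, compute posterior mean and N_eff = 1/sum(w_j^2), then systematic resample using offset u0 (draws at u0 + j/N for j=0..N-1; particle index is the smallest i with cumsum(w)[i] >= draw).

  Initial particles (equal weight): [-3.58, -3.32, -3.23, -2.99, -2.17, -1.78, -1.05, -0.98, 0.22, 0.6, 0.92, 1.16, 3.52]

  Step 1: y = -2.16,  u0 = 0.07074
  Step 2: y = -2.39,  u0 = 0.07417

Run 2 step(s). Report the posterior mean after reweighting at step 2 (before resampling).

post_mean = -2.3673

step 1: w=[0.0620, 0.0930, 0.1050, 0.1383, 0.2096, 0.1921, 0.0996, 0.0904, 0.0069, 0.0021, 0.0007, 0.0003, 0.0000]  mean=-2.2698  Neff=7.0603  idx=[1, 1, 2, 3, 3, 4, 4, 5, 5, 5, 6, 7, 8]
step 2: w=[0.0703, 0.0703, 0.0774, 0.0953, 0.0953, 0.1150, 0.1150, 0.0946, 0.0946, 0.0946, 0.0401, 0.0357, 0.0019]  mean=-2.3673  Neff=11.0847  idx=[1, 2, 3, 3, 4, 5, 6, 6, 7, 8, 9, 9, 11]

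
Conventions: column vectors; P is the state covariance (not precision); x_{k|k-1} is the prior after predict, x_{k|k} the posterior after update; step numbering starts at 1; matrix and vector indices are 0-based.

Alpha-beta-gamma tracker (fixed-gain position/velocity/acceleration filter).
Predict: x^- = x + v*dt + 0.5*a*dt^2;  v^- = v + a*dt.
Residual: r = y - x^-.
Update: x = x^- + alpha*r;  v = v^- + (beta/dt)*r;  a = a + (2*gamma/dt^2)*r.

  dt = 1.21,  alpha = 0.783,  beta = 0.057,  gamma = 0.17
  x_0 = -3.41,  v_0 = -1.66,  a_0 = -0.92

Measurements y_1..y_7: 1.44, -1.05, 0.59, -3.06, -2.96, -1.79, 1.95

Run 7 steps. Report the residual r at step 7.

step 1: x_pred=-6.0921  r=7.5321  x^+=-0.1945  v^+=-2.4184  a^+=0.8291
step 2: x_pred=-2.5137  r=1.4637  x^+=-1.3676  v^+=-1.3462  a^+=1.1691
step 3: x_pred=-2.1407  r=2.7307  x^+=-0.0026  v^+=0.1970  a^+=1.8032
step 4: x_pred=1.5558  r=-4.6158  x^+=-2.0584  v^+=2.1614  a^+=0.7313
step 5: x_pred=1.0923  r=-4.0523  x^+=-2.0807  v^+=2.8554  a^+=-0.2098
step 6: x_pred=1.2208  r=-3.0108  x^+=-1.1367  v^+=2.4597  a^+=-0.9089
step 7: x_pred=1.1742  r=0.7758  x^+=1.7817  v^+=1.3964  a^+=-0.7288

resid = 0.7758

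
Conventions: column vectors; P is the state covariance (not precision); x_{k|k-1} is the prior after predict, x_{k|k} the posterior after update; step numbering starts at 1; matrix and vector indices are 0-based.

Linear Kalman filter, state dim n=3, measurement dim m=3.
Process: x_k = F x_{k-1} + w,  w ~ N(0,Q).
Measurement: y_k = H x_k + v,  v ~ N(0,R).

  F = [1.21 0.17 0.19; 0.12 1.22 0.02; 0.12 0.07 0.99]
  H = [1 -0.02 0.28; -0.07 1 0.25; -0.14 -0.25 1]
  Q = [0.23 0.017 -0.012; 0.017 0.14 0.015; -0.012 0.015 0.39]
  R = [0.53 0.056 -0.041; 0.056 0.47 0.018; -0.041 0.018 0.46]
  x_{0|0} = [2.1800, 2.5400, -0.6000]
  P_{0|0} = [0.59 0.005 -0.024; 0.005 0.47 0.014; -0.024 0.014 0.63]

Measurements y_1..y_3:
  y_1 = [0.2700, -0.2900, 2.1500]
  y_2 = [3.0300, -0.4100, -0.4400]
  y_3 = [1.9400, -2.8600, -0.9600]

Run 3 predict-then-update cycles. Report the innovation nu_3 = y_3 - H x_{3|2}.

step 1: x^-=[2.9556, 3.3484, -0.1546]  P^-=[1.1221 0.2122 0.1715; 0.2122 0.8503 0.0909; 0.1715 0.0909 1.0146]  S=[1.8185 0.3085 0.1944; 0.3085 1.3990 0.1113; 0.1944 0.1113 1.4711]  K=[0.6547 -0.0093 -0.1121; 0.0329 0.6184 -0.1540; 0.1566 0.1534 0.6256]  nu=[-2.5753, -3.3929, 3.5555]  x^+=[0.9026, 0.6177, 1.1458]  P^+=[0.3561 0.0587 -0.0140; 0.0587 0.2890 0.0194; -0.0140 0.0194 0.2870]
step 2: x^-=[1.4149, 0.8849, 1.2859]  P^-=[0.7891 0.2215 0.0897; 0.2215 0.5935 0.0813; 0.0897 0.0813 0.6782]  S=[1.4130 0.3013 0.0655; 0.3013 1.1162 0.0866; 0.0655 0.0866 1.1405]  K=[0.5731 0.0223 -0.1014; 0.0574 0.5306 -0.1296; 0.1419 0.1384 0.5472]  nu=[1.2728, -1.5173, -1.3066]  x^+=[2.2429, 0.3222, 0.5416]  P^+=[0.3131 0.0651 -0.0096; 0.0651 0.2500 0.0192; -0.0096 0.0192 0.2518]
step 3: x^-=[2.8716, 0.6730, 0.8279]  P^-=[0.7283 0.2167 0.0824; 0.2167 0.5366 0.0780; 0.0824 0.0780 0.6440]  S=[1.3456 0.2968 0.0586; 0.2968 1.0562 0.0899; 0.0586 0.0899 1.1049]  K=[0.5530 0.0294 -0.0985; 0.0633 0.5048 -0.1227; 0.1408 0.1356 0.5363]  nu=[-1.1499, -3.5390, -1.2176]  x^+=[2.2516, -1.0369, -0.4669]  P^+=[0.3025 0.0663 -0.0085; 0.0663 0.2385 0.0189; -0.0085 0.0189 0.2469]

innov = [-1.1499, -3.5390, -1.2176]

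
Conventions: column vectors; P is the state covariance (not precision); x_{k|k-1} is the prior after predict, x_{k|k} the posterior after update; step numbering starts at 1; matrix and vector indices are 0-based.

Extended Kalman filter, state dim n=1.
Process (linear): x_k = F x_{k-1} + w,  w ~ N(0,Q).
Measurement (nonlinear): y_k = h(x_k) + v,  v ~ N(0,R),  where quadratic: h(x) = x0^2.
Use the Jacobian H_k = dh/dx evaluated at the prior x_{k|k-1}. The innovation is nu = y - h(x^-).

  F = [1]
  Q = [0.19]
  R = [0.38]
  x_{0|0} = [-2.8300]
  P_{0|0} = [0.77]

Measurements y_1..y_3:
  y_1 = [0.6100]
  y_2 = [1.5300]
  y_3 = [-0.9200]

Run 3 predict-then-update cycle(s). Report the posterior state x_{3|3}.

x_post = [-0.5046]

step 1: x^-=[-2.8300]  P^-=[0.9600]  H_jac=[-5.6600]  S=[31.1342]  K=[-0.1745]  nu=[-7.3989]  x^+=[-1.5387]  P^+=[0.0117]
step 2: x^-=[-1.5387]  P^-=[0.2017]  H_jac=[-3.0775]  S=[2.2904]  K=[-0.2710]  nu=[-0.8377]  x^+=[-1.3117]  P^+=[0.0335]
step 3: x^-=[-1.3117]  P^-=[0.2235]  H_jac=[-2.6234]  S=[1.9179]  K=[-0.3057]  nu=[-2.6405]  x^+=[-0.5046]  P^+=[0.0443]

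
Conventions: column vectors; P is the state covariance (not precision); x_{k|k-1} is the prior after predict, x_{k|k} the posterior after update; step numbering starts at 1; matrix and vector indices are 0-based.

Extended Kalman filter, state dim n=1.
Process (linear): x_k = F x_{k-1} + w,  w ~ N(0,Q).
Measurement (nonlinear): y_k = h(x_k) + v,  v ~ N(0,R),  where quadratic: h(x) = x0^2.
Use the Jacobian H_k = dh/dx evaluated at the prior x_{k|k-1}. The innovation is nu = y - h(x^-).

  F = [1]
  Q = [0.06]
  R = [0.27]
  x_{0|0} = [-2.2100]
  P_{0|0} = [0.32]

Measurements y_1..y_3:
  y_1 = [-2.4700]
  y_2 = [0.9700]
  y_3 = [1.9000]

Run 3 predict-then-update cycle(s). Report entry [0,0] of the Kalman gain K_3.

step 1: x^-=[-2.2100]  P^-=[0.3800]  H_jac=[-4.4200]  S=[7.6938]  K=[-0.2183]  nu=[-7.3541]  x^+=[-0.6046]  P^+=[0.0133]
step 2: x^-=[-0.6046]  P^-=[0.0733]  H_jac=[-1.2091]  S=[0.3772]  K=[-0.2351]  nu=[0.6045]  x^+=[-0.7467]  P^+=[0.0525]
step 3: x^-=[-0.7467]  P^-=[0.1125]  H_jac=[-1.4933]  S=[0.5209]  K=[-0.3225]  nu=[1.3425]  x^+=[-1.1796]  P^+=[0.0583]

K[0,0] = -0.3225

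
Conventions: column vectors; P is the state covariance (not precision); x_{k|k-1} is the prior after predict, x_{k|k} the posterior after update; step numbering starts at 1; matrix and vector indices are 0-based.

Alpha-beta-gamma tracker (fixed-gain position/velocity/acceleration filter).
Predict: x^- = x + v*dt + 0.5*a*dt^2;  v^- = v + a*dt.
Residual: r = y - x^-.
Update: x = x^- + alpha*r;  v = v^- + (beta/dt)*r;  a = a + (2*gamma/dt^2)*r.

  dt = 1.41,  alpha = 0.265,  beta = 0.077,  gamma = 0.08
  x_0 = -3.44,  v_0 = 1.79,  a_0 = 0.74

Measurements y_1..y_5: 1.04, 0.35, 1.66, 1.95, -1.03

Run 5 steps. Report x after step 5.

x_post = 9.6490

step 1: x_pred=-0.1805  r=1.2205  x^+=0.1429  v^+=2.9001  a^+=0.8382
step 2: x_pred=5.0652  r=-4.7152  x^+=3.8157  v^+=3.8244  a^+=0.4587
step 3: x_pred=9.6642  r=-8.0042  x^+=7.5431  v^+=4.0342  a^+=-0.1854
step 4: x_pred=13.0470  r=-11.0970  x^+=10.1063  v^+=3.1667  a^+=-1.0785
step 5: x_pred=13.4993  r=-14.5293  x^+=9.6490  v^+=0.8526  a^+=-2.2478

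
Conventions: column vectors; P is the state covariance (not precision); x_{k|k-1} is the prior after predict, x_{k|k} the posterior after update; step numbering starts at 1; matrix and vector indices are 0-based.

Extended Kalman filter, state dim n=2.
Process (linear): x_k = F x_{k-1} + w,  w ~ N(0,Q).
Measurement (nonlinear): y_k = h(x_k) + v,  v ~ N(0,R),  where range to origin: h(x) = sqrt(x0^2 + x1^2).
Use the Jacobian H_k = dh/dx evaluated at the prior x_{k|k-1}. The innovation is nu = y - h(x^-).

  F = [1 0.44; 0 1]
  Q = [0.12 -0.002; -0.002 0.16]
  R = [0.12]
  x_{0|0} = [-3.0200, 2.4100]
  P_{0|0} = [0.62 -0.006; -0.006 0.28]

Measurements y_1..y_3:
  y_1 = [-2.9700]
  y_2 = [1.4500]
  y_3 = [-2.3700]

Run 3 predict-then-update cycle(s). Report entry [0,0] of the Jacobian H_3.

H_jac[0,0] = 0.8763

step 1: x^-=[-1.9596, 2.4100]  P^-=[0.7889 0.1152; 0.1152 0.4400]  H_jac=[-0.6309 0.7759]  S=[0.5861]  K=[-0.6967; 0.4585]  nu=[-6.0761]  x^+=[2.2737, -0.3758]  P^+=[0.5044 0.3024; 0.3024 0.3168]
step 2: x^-=[2.1083, -0.3758]  P^-=[0.9519 0.4398; 0.4398 0.4768]  H_jac=[0.9845 -0.1755]  S=[0.9053]  K=[0.9499; 0.3859]  nu=[-0.6916]  x^+=[1.4514, -0.6426]  P^+=[0.1350 0.1080; 0.1080 0.3420]
step 3: x^-=[1.1687, -0.6426]  P^-=[0.4163 0.2565; 0.2565 0.5020]  H_jac=[0.8763 -0.4818]  S=[0.3396]  K=[0.7102; -0.0505]  nu=[-3.7037]  x^+=[-1.4617, -0.4557]  P^+=[0.2450 0.2686; 0.2686 0.5012]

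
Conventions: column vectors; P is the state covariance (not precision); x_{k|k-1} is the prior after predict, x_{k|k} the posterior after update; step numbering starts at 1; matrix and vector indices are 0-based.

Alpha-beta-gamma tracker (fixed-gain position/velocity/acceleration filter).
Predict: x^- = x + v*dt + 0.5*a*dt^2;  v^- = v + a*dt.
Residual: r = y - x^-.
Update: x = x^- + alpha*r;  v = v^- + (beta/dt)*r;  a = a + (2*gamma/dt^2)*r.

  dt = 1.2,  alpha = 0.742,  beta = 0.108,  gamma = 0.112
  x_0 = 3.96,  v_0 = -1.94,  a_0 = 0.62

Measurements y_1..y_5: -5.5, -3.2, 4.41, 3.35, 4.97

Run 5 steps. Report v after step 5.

v_post = 3.1907

step 1: x_pred=2.0784  r=-7.5784  x^+=-3.5448  v^+=-1.8781  a^+=-0.5589
step 2: x_pred=-6.2008  r=3.0008  x^+=-3.9742  v^+=-2.2786  a^+=-0.0921
step 3: x_pred=-6.7748  r=11.1848  x^+=1.5243  v^+=-1.3825  a^+=1.6478
step 4: x_pred=1.0518  r=2.2982  x^+=2.7571  v^+=0.8017  a^+=2.0053
step 5: x_pred=5.1630  r=-0.1930  x^+=5.0198  v^+=3.1907  a^+=1.9753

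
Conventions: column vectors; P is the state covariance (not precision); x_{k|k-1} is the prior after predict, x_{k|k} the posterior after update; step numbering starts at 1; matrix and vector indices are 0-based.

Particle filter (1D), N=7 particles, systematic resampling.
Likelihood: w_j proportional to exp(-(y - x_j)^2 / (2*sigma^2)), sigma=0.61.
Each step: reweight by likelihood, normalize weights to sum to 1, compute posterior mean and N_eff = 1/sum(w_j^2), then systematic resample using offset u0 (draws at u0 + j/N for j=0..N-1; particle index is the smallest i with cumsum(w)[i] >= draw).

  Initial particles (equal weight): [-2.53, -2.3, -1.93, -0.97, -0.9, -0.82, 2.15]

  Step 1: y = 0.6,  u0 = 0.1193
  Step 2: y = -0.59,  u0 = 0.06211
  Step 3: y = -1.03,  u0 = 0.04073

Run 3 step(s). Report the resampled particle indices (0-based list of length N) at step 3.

step 1: w=[0.0000, 0.0001, 0.0010, 0.1903, 0.2540, 0.3477, 0.2070]  mean=-0.2554  Neff=3.7813  idx=[3, 4, 4, 5, 5, 6, 6]
step 2: w=[0.1853, 0.1978, 0.1978, 0.2096, 0.2096, 0.0000, 0.0000]  mean=-0.8794  Neff=4.9900  idx=[0, 1, 1, 2, 3, 3, 4]
step 3: w=[0.1473, 0.1447, 0.1447, 0.1447, 0.1395, 0.1395, 0.1395]  mean=-0.8768  Neff=6.9969  idx=[0, 1, 2, 3, 4, 5, 6]

resampled_idx = [0, 1, 2, 3, 4, 5, 6]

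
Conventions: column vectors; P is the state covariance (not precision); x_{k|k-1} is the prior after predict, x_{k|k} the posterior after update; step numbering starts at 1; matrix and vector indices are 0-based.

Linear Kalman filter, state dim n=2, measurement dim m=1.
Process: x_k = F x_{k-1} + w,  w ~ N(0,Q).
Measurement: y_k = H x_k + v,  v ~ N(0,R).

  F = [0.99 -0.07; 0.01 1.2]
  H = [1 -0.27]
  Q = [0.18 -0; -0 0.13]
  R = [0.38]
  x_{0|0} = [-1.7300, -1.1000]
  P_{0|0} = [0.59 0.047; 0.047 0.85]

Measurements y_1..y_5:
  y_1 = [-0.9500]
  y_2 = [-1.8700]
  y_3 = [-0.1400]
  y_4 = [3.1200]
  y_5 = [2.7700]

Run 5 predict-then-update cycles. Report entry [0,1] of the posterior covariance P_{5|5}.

step 1: x^-=[-1.6357, -1.3373]  P^-=[0.7559 -0.0098; -0.0098 1.3552]  S=[1.2400]  K=[0.6117; -0.3030]  nu=[0.3246]  x^+=[-1.4371, -1.4356]  P^+=[0.2919 0.2200; 0.2200 1.2414]
step 2: x^-=[-1.3222, -1.7371]  P^-=[0.4417 0.1599; 0.1599 1.9229]  S=[0.8755]  K=[0.4552; -0.4104]  nu=[-1.0168]  x^+=[-1.7850, -1.3199]  P^+=[0.2603 0.3234; 0.3234 1.7754]
step 3: x^-=[-1.6748, -1.6017]  P^-=[0.3990 0.2374; 0.2374 2.6944]  S=[0.8472]  K=[0.3953; -0.5785]  nu=[1.1023]  x^+=[-1.2391, -2.2393]  P^+=[0.2666 0.4311; 0.4311 2.4109]
step 4: x^-=[-1.0699, -2.6996]  P^-=[0.3934 0.3120; 0.3120 3.6121]  S=[0.8682]  K=[0.3560; -0.7640]  nu=[3.4610]  x^+=[0.1624, -5.3437]  P^+=[0.2833 0.5482; 0.5482 3.1054]
step 5: x^-=[0.5348, -6.4108]  P^-=[0.3969 0.3928; 0.3928 4.6150]  S=[0.9012]  K=[0.3227; -0.9468]  nu=[0.5043]  x^+=[0.6975, -6.8882]  P^+=[0.3030 0.6682; 0.6682 3.8072]

P_post[0,1] = 0.6682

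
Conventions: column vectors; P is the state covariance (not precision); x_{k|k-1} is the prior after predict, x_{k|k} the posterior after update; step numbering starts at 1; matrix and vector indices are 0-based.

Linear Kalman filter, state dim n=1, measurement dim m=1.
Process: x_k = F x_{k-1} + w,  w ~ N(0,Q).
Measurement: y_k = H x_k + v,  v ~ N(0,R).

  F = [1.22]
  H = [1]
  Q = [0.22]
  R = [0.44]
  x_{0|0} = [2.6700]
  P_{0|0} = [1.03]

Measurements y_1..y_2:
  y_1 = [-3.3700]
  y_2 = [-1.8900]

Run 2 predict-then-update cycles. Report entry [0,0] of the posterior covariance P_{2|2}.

P_post[0,0] = 0.2764

step 1: x^-=[3.2574]  P^-=[1.7531]  S=[2.1931]  K=[0.7994]  nu=[-6.6274]  x^+=[-2.0403]  P^+=[0.3517]
step 2: x^-=[-2.4892]  P^-=[0.7435]  S=[1.1835]  K=[0.6282]  nu=[0.5992]  x^+=[-2.1128]  P^+=[0.2764]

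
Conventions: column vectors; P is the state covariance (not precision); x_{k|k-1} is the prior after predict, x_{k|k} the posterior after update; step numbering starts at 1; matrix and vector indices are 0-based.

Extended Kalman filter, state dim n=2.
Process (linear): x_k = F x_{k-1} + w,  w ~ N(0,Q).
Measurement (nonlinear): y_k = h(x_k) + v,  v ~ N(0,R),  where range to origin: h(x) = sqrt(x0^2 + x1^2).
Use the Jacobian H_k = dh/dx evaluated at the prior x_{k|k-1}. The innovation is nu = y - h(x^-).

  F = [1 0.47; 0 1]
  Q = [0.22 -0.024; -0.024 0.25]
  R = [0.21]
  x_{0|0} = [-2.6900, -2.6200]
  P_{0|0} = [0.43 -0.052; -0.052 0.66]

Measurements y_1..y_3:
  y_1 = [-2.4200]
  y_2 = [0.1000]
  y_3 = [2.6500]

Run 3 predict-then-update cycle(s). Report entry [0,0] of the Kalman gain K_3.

K[0,0] = 0.6486

step 1: x^-=[-3.9214, -2.6200]  P^-=[0.7469 0.2342; 0.2342 0.9100]  H_jac=[-0.8315 -0.5555]  S=[1.2236]  K=[-0.6139; -0.5723]  nu=[-7.1361]  x^+=[0.4594, 1.4640]  P^+=[0.2858 -0.1957; -0.1957 0.5092]
step 2: x^-=[1.1475, 1.4640]  P^-=[0.4343 0.0196; 0.0196 0.7592]  H_jac=[0.6169 0.7871]  S=[0.8647]  K=[0.3277; 0.7051]  nu=[-1.7601]  x^+=[0.5706, 0.2230]  P^+=[0.3414 -0.1802; -0.1802 0.3293]
step 3: x^-=[0.6754, 0.2230]  P^-=[0.4648 -0.0494; -0.0494 0.5793]  H_jac=[0.9496 0.3135]  S=[0.6567]  K=[0.6486; 0.2052]  nu=[1.9388]  x^+=[1.9329, 0.6207]  P^+=[0.1886 -0.1368; -0.1368 0.5517]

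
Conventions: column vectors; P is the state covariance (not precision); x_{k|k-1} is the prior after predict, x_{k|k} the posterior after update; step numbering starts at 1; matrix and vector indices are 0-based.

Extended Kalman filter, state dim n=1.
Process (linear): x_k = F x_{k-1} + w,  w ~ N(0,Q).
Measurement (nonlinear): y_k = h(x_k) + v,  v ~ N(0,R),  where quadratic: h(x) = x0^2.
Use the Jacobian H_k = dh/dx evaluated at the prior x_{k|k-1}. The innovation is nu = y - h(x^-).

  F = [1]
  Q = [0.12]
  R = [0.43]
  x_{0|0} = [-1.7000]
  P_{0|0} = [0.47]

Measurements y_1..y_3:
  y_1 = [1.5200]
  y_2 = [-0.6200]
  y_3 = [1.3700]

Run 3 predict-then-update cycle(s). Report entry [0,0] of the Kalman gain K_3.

K[0,0] = -0.3043

step 1: x^-=[-1.7000]  P^-=[0.5900]  H_jac=[-3.4000]  S=[7.2504]  K=[-0.2767]  nu=[-1.3700]  x^+=[-1.3210]  P^+=[0.0350]
step 2: x^-=[-1.3210]  P^-=[0.1550]  H_jac=[-2.6419]  S=[1.5118]  K=[-0.2709]  nu=[-2.3649]  x^+=[-0.6804]  P^+=[0.0441]
step 3: x^-=[-0.6804]  P^-=[0.1641]  H_jac=[-1.3608]  S=[0.7339]  K=[-0.3043]  nu=[0.9070]  x^+=[-0.9564]  P^+=[0.0961]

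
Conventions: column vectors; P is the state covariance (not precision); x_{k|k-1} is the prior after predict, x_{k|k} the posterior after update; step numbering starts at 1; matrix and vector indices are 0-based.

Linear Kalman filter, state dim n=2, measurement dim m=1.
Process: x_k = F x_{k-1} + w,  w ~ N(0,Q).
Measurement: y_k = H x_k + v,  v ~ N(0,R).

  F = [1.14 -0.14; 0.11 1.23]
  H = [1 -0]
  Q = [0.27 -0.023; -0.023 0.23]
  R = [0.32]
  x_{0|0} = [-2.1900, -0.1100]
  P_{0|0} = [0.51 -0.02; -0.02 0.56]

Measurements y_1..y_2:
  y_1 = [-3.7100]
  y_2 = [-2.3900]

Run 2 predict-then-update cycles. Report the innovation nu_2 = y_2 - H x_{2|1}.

step 1: x^-=[-2.4812, -0.3762]  P^-=[0.9502 -0.0832; -0.0832 1.0780]  S=[1.2702]  K=[0.7481; -0.0655]  nu=[-1.2288]  x^+=[-3.4004, -0.2957]  P^+=[0.2394 -0.0210; -0.0210 1.0725]
step 2: x^-=[-3.8351, -0.7378]  P^-=[0.6088 -0.2067; -0.2067 1.8499]  S=[0.9288]  K=[0.6555; -0.2226]  nu=[1.4451]  x^+=[-2.8879, -1.0594]  P^+=[0.2098 -0.0712; -0.0712 1.8038]

innov = [1.4451]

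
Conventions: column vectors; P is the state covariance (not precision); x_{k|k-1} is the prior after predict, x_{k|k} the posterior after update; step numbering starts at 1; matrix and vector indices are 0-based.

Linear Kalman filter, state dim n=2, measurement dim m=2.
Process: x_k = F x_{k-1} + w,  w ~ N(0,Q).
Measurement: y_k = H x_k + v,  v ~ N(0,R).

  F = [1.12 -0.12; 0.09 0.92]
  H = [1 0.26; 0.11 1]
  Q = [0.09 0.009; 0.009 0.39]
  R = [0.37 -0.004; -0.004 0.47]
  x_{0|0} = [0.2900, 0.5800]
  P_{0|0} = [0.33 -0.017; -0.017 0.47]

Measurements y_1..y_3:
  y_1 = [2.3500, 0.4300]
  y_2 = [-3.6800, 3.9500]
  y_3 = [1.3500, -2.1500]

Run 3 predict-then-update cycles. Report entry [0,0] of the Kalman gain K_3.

step 1: x^-=[0.2552, 0.5597]  P^-=[0.5153 -0.0270; -0.0270 0.7877]  S=[0.9245 0.2297; 0.2297 1.2580]  K=[0.5698 -0.0804; 0.0391 0.6166]  nu=[1.9493, -0.1578]  x^+=[1.3785, 0.5387]  P^+=[0.2281 -0.0652; -0.0652 0.2968]
step 2: x^-=[1.4793, 0.6196]  P^-=[0.3979 -0.0672; -0.0672 0.6323]  S=[0.7757 0.1350; 0.1350 1.0923]  K=[0.5050 -0.0839; 0.0263 0.5688]  nu=[-5.3204, 3.1676]  x^+=[-1.4734, 2.2818]  P^+=[0.2038 -0.0639; -0.0639 0.2743]
step 3: x^-=[-1.9241, 1.9667]  P^-=[0.3668 -0.0659; -0.0659 0.6132]  S=[0.7440 0.1280; 0.1280 1.0732]  K=[0.4840 -0.0815; 0.0292 0.5612]  nu=[2.7627, -3.9050]  x^+=[-0.2686, -0.1441]  P^+=[0.1955 -0.0618; -0.0618 0.2704]

K[0,0] = 0.4840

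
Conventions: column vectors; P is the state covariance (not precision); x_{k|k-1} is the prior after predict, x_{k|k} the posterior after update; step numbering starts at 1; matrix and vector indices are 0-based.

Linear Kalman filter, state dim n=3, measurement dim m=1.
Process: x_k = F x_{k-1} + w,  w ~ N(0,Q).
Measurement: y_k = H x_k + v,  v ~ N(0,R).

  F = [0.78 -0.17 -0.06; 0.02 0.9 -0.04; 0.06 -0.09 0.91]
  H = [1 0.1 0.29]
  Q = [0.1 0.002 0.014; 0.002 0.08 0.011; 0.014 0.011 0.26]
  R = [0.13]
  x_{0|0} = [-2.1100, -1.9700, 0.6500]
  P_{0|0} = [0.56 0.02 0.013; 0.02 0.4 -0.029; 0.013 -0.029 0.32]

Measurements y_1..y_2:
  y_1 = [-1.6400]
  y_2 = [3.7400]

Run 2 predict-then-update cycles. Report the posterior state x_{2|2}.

step 1: x^-=[-1.3499, -1.8412, 0.6422]  P^-=[0.4463 -0.0348 0.0408; -0.0348 0.4075 -0.0550; 0.0408 -0.0550 0.5362]  S=[0.6390]  K=[0.7115; -0.0156; 0.2985]  nu=[-0.2922]  x^+=[-1.5578, -1.8366, 0.5550]  P^+=[0.1228 -0.0277 -0.0950; -0.0277 0.4074 -0.0520; -0.0950 -0.0520 0.4793]
step 2: x^-=[-0.9362, -1.7063, 0.5768]  P^-=[0.2034 -0.0711 -0.0573; -0.0711 0.4137 -0.0850; -0.0573 -0.0850 0.6591]  S=[0.3406]  K=[0.5275; -0.1596; 0.3681]  nu=[4.6795]  x^+=[1.5324, -2.4532, 2.2992]  P^+=[0.1086 -0.0424 -0.1234; -0.0424 0.4050 -0.0650; -0.1234 -0.0650 0.6129]

x_post = [1.5324, -2.4532, 2.2992]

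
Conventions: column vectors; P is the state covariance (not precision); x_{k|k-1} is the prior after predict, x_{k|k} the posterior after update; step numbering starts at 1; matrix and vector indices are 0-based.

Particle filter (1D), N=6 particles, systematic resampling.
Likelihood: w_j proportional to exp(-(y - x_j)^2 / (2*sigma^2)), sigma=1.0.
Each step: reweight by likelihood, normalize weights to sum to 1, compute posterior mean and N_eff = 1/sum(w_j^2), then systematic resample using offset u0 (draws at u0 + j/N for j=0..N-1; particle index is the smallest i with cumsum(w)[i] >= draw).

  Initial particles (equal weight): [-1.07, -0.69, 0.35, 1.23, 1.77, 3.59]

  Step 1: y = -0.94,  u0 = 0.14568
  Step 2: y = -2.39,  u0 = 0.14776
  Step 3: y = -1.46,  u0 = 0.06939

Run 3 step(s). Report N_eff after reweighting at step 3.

N_eff = 5.9286

step 1: w=[0.3941, 0.3852, 0.1729, 0.0377, 0.0101, 0.0000]  mean=-0.5625  Neff=2.9845  idx=[0, 0, 1, 1, 2, 3]
step 2: w=[0.3139, 0.3139, 0.1768, 0.1768, 0.0176, 0.0011]  mean=-0.9082  Neff=3.8483  idx=[0, 1, 1, 2, 3, 3]
step 3: w=[0.1850, 0.1850, 0.1850, 0.1484, 0.1484, 0.1484]  mean=-0.9009  Neff=5.9286  idx=[0, 1, 2, 3, 4, 5]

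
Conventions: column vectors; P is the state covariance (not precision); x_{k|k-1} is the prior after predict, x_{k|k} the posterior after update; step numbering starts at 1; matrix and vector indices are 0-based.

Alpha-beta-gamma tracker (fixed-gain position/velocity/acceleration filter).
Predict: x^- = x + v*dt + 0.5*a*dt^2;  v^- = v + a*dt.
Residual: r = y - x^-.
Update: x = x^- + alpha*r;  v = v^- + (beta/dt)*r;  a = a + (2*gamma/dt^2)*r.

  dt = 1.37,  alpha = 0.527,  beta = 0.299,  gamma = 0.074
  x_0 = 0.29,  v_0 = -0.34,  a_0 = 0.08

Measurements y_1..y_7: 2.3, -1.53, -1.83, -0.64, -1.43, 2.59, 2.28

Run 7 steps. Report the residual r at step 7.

resid = 0.7836

step 1: x_pred=-0.1007  r=2.4007  x^+=1.1645  v^+=0.2936  a^+=0.2693
step 2: x_pred=1.8194  r=-3.3494  x^+=0.0542  v^+=-0.0685  a^+=0.0052
step 3: x_pred=-0.0347  r=-1.7953  x^+=-0.9808  v^+=-0.4532  a^+=-0.1364
step 4: x_pred=-1.7297  r=1.0897  x^+=-1.1554  v^+=-0.4022  a^+=-0.0504
step 5: x_pred=-1.7538  r=0.3238  x^+=-1.5831  v^+=-0.4006  a^+=-0.0249
step 6: x_pred=-2.1554  r=4.7454  x^+=0.3454  v^+=0.6009  a^+=0.3493
step 7: x_pred=1.4964  r=0.7836  x^+=1.9094  v^+=1.2504  a^+=0.4111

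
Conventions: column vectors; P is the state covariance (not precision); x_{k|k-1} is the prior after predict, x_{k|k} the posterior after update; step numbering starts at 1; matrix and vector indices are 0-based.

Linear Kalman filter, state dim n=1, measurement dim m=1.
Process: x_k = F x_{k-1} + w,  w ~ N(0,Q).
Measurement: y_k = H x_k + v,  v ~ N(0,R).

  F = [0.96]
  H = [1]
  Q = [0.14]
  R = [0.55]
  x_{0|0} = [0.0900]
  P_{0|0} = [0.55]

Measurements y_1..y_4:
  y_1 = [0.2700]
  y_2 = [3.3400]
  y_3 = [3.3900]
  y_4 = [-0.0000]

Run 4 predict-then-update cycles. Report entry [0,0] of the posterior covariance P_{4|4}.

step 1: x^-=[0.0864]  P^-=[0.6469]  S=[1.1969]  K=[0.5405]  nu=[0.1836]  x^+=[0.1856]  P^+=[0.2973]
step 2: x^-=[0.1782]  P^-=[0.4140]  S=[0.9640]  K=[0.4294]  nu=[3.1618]  x^+=[1.5360]  P^+=[0.2362]
step 3: x^-=[1.4745]  P^-=[0.3577]  S=[0.9077]  K=[0.3941]  nu=[1.9155]  x^+=[2.2293]  P^+=[0.2167]
step 4: x^-=[2.1402]  P^-=[0.3397]  S=[0.8897]  K=[0.3818]  nu=[-2.1402]  x^+=[1.3230]  P^+=[0.2100]

P_post[0,0] = 0.2100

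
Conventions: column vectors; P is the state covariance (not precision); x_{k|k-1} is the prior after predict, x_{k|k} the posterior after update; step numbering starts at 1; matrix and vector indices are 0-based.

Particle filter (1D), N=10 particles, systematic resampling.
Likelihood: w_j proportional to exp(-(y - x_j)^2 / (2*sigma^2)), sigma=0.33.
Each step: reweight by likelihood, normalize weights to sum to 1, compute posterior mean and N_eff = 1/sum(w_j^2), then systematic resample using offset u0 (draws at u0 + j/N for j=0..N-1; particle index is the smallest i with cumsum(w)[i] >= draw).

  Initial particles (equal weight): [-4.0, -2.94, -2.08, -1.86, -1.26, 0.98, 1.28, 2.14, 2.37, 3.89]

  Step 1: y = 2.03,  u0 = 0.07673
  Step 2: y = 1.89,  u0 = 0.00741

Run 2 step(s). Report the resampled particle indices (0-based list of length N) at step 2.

step 1: w=[0.0000, 0.0000, 0.0000, 0.0000, 0.0000, 0.0039, 0.0468, 0.5854, 0.3640, 0.0000]  mean=2.1789  Neff=2.0951  idx=[7, 7, 7, 7, 7, 7, 8, 8, 8, 8]
step 2: w=[0.1274, 0.1274, 0.1274, 0.1274, 0.1274, 0.1274, 0.0589, 0.0589, 0.0589, 0.0589]  mean=2.1942  Neff=8.9890  idx=[0, 0, 1, 2, 3, 3, 4, 5, 6, 8]

resampled_idx = [0, 0, 1, 2, 3, 3, 4, 5, 6, 8]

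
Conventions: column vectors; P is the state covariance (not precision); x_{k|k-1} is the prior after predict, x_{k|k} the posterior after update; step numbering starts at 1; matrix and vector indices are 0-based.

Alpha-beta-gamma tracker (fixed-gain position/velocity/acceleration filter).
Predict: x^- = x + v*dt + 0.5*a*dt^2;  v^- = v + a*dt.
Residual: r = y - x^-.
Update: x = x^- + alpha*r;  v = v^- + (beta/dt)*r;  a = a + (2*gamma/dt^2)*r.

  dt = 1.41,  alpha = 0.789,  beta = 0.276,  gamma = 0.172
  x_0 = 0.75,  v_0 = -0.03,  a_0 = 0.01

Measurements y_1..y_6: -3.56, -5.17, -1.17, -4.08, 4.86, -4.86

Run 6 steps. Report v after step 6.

v_post = 2.5677

step 1: x_pred=0.7176  r=-4.2776  x^+=-2.6574  v^+=-0.8532  a^+=-0.7302
step 2: x_pred=-4.5863  r=-0.5837  x^+=-5.0468  v^+=-1.9970  a^+=-0.8312
step 3: x_pred=-8.6888  r=7.5188  x^+=-2.7565  v^+=-1.6972  a^+=0.4698
step 4: x_pred=-4.6825  r=0.6025  x^+=-4.2071  v^+=-0.9168  a^+=0.5741
step 5: x_pred=-4.9292  r=9.7892  x^+=2.7945  v^+=1.8088  a^+=2.2679
step 6: x_pred=7.5993  r=-12.4593  x^+=-2.2311  v^+=2.5677  a^+=0.1121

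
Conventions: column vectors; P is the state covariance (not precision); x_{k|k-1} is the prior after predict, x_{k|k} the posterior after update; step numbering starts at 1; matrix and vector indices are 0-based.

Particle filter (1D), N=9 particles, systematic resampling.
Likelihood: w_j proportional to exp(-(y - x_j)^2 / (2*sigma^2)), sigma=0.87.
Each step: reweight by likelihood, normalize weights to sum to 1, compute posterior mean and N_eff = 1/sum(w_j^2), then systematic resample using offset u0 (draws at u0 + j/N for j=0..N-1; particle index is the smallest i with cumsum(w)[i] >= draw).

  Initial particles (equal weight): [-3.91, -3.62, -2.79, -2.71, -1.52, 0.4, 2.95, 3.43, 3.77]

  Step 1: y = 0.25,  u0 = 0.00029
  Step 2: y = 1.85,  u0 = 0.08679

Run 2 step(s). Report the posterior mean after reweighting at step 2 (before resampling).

step 1: w=[0.0000, 0.0000, 0.0020, 0.0027, 0.1121, 0.8746, 0.0072, 0.0011, 0.0002]  mean=0.1924  Neff=1.2860  idx=[2, 4, 5, 5, 5, 5, 5, 5, 5]
step 2: w=[0.0000, 0.0003, 0.1428, 0.1428, 0.1428, 0.1428, 0.1428, 0.1428, 0.1428]  mean=0.3994  Neff=7.0044  idx=[2, 3, 4, 4, 5, 6, 7, 8, 8]

post_mean = 0.3994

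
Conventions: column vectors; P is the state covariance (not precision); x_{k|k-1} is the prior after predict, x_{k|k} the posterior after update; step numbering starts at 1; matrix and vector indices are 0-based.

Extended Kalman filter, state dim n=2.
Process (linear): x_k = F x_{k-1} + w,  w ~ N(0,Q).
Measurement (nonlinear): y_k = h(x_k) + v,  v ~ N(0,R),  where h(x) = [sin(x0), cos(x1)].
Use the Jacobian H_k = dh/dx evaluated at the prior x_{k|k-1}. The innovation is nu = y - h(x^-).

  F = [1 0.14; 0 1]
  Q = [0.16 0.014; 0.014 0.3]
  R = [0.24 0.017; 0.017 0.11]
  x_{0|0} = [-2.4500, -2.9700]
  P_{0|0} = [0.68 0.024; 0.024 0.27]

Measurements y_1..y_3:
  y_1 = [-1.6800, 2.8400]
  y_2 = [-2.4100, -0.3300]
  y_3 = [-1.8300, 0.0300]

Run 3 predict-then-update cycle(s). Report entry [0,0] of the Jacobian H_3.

step 1: x^-=[-2.8658, -2.9700]  P^-=[0.8520 0.0758; 0.0758 0.5700]  H_jac=[-0.9622 0.0000; 0.0000 0.1708]  S=[1.0288 0.0045; 0.0045 0.1266]  K=[-0.7974 0.1309; -0.0743 0.7713]  nu=[-1.4077, 3.8253]  x^+=[-1.2427, 0.0852]  P^+=[0.1966 0.0049; 0.0049 0.4895]
step 2: x^-=[-1.2308, 0.0852]  P^-=[0.3676 0.0874; 0.0874 0.7895]  H_jac=[0.3335 0.0000; 0.0000 -0.0851]  S=[0.2809 0.0145; 0.0145 0.1157]  K=[0.4426 -0.1198; 0.1347 -0.5975]  nu=[-1.4672, -1.3264]  x^+=[-1.7212, 0.6801]  P^+=[0.3124 0.0665; 0.0665 0.7454]
step 3: x^-=[-1.6260, 0.6801]  P^-=[0.5056 0.1848; 0.1848 1.0454]  H_jac=[-0.0552 0.0000; 0.0000 -0.6289]  S=[0.2415 0.0234; 0.0234 0.5235]  K=[-0.0944 -0.2178; 0.0799 -1.2595]  nu=[-0.8315, -0.7475]  x^+=[-1.3847, 1.5552]  P^+=[0.4777 0.0407; 0.0407 0.2181]

H_jac[0,0] = -0.0552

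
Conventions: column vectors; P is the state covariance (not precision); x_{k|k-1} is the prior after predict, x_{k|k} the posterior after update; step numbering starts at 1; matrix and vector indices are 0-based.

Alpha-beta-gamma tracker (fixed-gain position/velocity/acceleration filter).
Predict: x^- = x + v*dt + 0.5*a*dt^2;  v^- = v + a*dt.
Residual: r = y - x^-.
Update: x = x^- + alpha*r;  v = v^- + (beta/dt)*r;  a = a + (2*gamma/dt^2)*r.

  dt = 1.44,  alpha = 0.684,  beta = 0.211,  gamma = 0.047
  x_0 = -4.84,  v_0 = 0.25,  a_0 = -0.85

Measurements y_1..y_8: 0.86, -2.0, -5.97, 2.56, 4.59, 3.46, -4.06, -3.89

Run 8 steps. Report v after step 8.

step 1: x_pred=-5.3613  r=6.2213  x^+=-1.1059  v^+=-0.0624  a^+=-0.5680
step 2: x_pred=-1.7847  r=-0.2153  x^+=-1.9320  v^+=-0.9118  a^+=-0.5777
step 3: x_pred=-3.8440  r=-2.1260  x^+=-5.2982  v^+=-2.0553  a^+=-0.6741
step 4: x_pred=-8.9568  r=11.5168  x^+=-1.0793  v^+=-1.3385  a^+=-0.1520
step 5: x_pred=-3.1644  r=7.7544  x^+=2.1396  v^+=-0.4212  a^+=0.1995
step 6: x_pred=1.7399  r=1.7201  x^+=2.9164  v^+=0.1181  a^+=0.2775
step 7: x_pred=3.3742  r=-7.4342  x^+=-1.7108  v^+=-0.5717  a^+=-0.0595
step 8: x_pred=-2.5958  r=-1.2942  x^+=-3.4810  v^+=-0.8471  a^+=-0.1182

v_post = -0.8471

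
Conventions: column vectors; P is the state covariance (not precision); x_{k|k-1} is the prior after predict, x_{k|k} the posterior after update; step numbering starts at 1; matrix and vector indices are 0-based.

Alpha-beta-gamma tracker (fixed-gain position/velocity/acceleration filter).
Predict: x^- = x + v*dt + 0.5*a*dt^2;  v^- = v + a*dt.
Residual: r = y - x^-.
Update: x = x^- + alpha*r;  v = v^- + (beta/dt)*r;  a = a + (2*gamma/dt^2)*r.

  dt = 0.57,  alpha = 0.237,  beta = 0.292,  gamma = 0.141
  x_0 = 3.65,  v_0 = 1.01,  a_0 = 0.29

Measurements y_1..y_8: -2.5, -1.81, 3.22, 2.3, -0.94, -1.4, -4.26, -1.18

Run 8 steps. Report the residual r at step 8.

step 1: x_pred=4.2728  r=-6.7728  x^+=2.6677  v^+=-2.2943  a^+=-5.5885
step 2: x_pred=0.4521  r=-2.2621  x^+=-0.0840  v^+=-6.6385  a^+=-7.5519
step 3: x_pred=-5.0948  r=8.3148  x^+=-3.1242  v^+=-6.6836  a^+=-0.3350
step 4: x_pred=-6.9883  r=9.2883  x^+=-4.7870  v^+=-2.1163  a^+=7.7269
step 5: x_pred=-4.7380  r=3.7980  x^+=-3.8379  v^+=4.2337  a^+=11.0234
step 6: x_pred=0.3660  r=-1.7660  x^+=-0.0525  v^+=9.6123  a^+=9.4906
step 7: x_pred=6.9682  r=-11.2282  x^+=4.3072  v^+=9.2699  a^+=-0.2551
step 8: x_pred=9.5496  r=-10.7296  x^+=7.0067  v^+=3.6280  a^+=-9.5679

resid = -10.7296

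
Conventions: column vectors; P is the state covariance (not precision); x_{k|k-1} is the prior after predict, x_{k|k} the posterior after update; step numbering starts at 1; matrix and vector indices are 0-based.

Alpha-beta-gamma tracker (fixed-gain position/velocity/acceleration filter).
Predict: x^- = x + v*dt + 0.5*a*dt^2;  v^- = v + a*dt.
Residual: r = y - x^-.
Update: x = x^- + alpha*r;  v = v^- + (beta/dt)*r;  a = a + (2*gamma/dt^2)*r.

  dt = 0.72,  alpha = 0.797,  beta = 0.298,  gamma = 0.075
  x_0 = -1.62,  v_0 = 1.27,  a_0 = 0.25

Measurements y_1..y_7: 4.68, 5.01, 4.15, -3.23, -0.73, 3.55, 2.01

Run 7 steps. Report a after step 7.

step 1: x_pred=-0.6408  r=5.3208  x^+=3.5999  v^+=3.6522  a^+=1.7896
step 2: x_pred=6.6933  r=-1.6833  x^+=5.3517  v^+=4.2440  a^+=1.3025
step 3: x_pred=8.7450  r=-4.5950  x^+=5.0828  v^+=3.2800  a^+=-0.0271
step 4: x_pred=7.4374  r=-10.6674  x^+=-1.0645  v^+=-1.1546  a^+=-3.1137
step 5: x_pred=-2.7029  r=1.9729  x^+=-1.1305  v^+=-2.5799  a^+=-2.5428
step 6: x_pred=-3.6471  r=7.1971  x^+=2.0890  v^+=-1.4319  a^+=-0.4603
step 7: x_pred=0.9387  r=1.0713  x^+=1.7925  v^+=-1.3199  a^+=-0.1503

a_post = -0.1503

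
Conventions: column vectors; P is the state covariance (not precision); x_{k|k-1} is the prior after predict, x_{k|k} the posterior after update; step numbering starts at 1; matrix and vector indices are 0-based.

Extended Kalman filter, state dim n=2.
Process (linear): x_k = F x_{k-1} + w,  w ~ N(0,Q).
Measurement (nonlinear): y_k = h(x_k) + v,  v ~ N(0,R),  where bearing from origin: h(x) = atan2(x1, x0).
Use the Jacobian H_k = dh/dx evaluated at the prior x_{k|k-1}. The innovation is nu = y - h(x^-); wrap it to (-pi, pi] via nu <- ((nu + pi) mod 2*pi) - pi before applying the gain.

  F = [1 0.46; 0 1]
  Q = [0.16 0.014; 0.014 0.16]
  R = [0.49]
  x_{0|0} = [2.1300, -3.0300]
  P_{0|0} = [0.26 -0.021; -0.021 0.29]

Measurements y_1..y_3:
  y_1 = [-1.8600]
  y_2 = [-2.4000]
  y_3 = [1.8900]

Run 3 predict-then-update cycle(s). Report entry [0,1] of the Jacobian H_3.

step 1: x^-=[0.7362, -3.0300]  P^-=[0.4620 0.1264; 0.1264 0.4500]  H_jac=[0.3116 0.0757]  S=[0.5434]  K=[0.2826; 0.1352]  nu=[-0.5276]  x^+=[0.5871, -3.1013]  P^+=[0.4187 0.1056; 0.1056 0.4401]
step 2: x^-=[-0.8395, -3.1013]  P^-=[0.7690 0.3221; 0.3221 0.6001]  H_jac=[0.3004 -0.0813]  S=[0.5476]  K=[0.3740; 0.0876]  nu=[-0.5649]  x^+=[-1.0508, -3.1508]  P^+=[0.6923 0.3041; 0.3041 0.5959]
step 3: x^-=[-2.5001, -3.1508]  P^-=[1.2582 0.5922; 0.5922 0.7559]  H_jac=[0.1948 -0.1545]  S=[0.5201]  K=[0.2952; -0.0028]  nu=[-2.1516]  x^+=[-3.1352, -3.1447]  P^+=[1.2129 0.5927; 0.5927 0.7559]

H_jac[0,1] = -0.1545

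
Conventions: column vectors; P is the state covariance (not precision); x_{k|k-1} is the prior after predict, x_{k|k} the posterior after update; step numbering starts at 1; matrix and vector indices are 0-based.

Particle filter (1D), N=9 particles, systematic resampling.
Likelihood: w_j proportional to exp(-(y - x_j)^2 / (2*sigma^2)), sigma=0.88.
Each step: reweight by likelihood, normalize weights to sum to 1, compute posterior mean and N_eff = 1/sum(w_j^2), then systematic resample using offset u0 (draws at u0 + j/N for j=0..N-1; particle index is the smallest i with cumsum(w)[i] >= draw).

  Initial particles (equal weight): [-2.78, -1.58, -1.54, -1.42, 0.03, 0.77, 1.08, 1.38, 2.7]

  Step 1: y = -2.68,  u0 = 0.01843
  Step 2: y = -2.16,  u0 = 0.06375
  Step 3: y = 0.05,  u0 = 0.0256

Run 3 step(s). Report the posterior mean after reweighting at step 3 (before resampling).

step 1: w=[0.4413, 0.2033, 0.1919, 0.1593, 0.0039, 0.0002, 0.0000, 0.0000, 0.0000]  mean=-2.0695  Neff=3.3523  idx=[0, 0, 0, 0, 1, 1, 2, 2, 3]
step 2: w=[0.1116, 0.1116, 0.1116, 0.1116, 0.1151, 0.1151, 0.1116, 0.1116, 0.1004]  mean=-2.0905  Neff=8.9881  idx=[0, 1, 2, 3, 4, 5, 6, 7, 8]
step 3: w=[0.0056, 0.0056, 0.0056, 0.0056, 0.1761, 0.1761, 0.1914, 0.1914, 0.2426]  mean=-1.5526  Neff=5.1459  idx=[4, 4, 5, 5, 6, 7, 7, 8, 8]

post_mean = -1.5526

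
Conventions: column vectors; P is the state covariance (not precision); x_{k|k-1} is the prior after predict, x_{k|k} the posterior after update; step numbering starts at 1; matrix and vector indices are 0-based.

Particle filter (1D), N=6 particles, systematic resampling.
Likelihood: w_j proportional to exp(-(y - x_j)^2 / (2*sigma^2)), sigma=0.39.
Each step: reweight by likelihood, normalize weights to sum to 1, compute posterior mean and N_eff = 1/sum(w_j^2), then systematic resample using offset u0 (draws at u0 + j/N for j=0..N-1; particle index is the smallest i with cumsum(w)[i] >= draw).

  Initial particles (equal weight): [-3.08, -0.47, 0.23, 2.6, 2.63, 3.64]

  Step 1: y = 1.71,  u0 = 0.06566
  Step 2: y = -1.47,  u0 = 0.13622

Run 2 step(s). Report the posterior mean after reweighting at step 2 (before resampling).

post_mean = 2.6093

step 1: w=[0.0000, 0.0000, 0.0055, 0.5415, 0.4530, 0.0000]  mean=2.6007  Neff=2.0062  idx=[3, 3, 3, 4, 4, 4]
step 2: w=[0.2304, 0.2304, 0.2304, 0.1029, 0.1029, 0.1029]  mean=2.6093  Neff=5.2346  idx=[0, 1, 2, 2, 4, 5]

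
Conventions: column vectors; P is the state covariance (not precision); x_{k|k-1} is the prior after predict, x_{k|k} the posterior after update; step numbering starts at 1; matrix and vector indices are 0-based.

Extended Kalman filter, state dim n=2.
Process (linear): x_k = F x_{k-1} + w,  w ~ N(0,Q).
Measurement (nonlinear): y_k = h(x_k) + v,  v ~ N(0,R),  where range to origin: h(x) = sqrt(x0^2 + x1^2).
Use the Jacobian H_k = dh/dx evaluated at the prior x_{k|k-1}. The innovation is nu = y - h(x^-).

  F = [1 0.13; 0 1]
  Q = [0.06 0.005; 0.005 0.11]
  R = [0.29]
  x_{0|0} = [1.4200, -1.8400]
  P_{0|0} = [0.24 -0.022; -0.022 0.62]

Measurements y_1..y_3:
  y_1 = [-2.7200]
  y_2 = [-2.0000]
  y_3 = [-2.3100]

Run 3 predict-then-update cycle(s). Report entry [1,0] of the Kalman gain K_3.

K[1,0] = -0.2827

step 1: x^-=[1.1808, -1.8400]  P^-=[0.3048 0.0636; 0.0636 0.7300]  H_jac=[0.5401 -0.8416]  S=[0.8381]  K=[0.1325; -0.6920]  nu=[-4.9063]  x^+=[0.5306, 1.5553]  P^+=[0.2900 0.1405; 0.1405 0.3286]
step 2: x^-=[0.7328, 1.5553]  P^-=[0.3921 0.1882; 0.1882 0.4386]  H_jac=[0.4262 0.9046]  S=[0.8653]  K=[0.3899; 0.5512]  nu=[-3.7193]  x^+=[-0.7173, -0.4949]  P^+=[0.2606 0.0022; 0.0022 0.1757]
step 3: x^-=[-0.7817, -0.4949]  P^-=[0.3241 0.0301; 0.0301 0.2857]  H_jac=[-0.8449 -0.5350]  S=[0.6303]  K=[-0.4600; -0.2827]  nu=[-3.2352]  x^+=[0.7065, 0.4198]  P^+=[0.1908 -0.0519; -0.0519 0.2353]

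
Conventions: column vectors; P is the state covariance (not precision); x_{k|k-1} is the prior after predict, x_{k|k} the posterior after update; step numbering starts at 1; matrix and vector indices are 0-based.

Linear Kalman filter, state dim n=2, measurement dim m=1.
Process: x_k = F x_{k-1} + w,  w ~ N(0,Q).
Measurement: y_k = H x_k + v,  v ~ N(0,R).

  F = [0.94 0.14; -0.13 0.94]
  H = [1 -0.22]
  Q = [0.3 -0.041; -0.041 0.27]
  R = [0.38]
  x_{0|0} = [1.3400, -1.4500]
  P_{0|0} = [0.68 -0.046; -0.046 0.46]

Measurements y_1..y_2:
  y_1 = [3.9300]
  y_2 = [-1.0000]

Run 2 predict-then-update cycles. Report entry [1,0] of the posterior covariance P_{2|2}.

step 1: x^-=[1.0566, -1.5372]  P^-=[0.8978 -0.1034; -0.1034 0.6992]  S=[1.3571]  K=[0.6783; -0.1895]  nu=[2.5352]  x^+=[2.7762, -2.0177]  P^+=[0.2734 0.0711; 0.0711 0.6504]
step 2: x^-=[2.3272, -2.2575]  P^-=[0.5730 0.0727; 0.0727 0.8320]  S=[0.9613]  K=[0.5795; -0.1148]  nu=[-3.8238]  x^+=[0.1114, -1.8186]  P^+=[0.2503 0.1366; 0.1366 0.8193]

P_post[1,0] = 0.1366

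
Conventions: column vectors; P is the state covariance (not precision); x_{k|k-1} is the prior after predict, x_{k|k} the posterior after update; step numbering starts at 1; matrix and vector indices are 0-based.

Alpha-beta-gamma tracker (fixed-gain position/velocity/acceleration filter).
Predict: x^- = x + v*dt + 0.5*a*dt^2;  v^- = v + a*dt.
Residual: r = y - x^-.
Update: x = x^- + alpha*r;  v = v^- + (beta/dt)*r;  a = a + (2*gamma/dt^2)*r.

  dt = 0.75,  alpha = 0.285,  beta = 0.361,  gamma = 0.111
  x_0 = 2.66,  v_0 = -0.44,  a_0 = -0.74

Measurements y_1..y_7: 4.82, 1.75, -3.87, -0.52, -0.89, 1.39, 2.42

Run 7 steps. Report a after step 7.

a_post = 5.7124

step 1: x_pred=2.1219  r=2.6981  x^+=2.8908  v^+=0.3037  a^+=0.3249
step 2: x_pred=3.2100  r=-1.4600  x^+=2.7939  v^+=-0.1554  a^+=-0.2513
step 3: x_pred=2.6066  r=-6.4766  x^+=0.7608  v^+=-3.4613  a^+=-2.8075
step 4: x_pred=-2.6248  r=2.1048  x^+=-2.0249  v^+=-4.5538  a^+=-1.9768
step 5: x_pred=-5.9963  r=5.1063  x^+=-4.5410  v^+=-3.5786  a^+=0.0385
step 6: x_pred=-7.2141  r=8.6041  x^+=-4.7619  v^+=0.5917  a^+=3.4342
step 7: x_pred=-3.3522  r=5.7722  x^+=-1.7072  v^+=5.9458  a^+=5.7124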